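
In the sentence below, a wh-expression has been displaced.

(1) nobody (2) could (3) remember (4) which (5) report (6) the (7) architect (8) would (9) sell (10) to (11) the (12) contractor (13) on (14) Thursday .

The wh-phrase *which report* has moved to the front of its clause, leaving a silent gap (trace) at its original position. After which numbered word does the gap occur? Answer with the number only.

Underlying clause: The architect would sell which report to the contractor on Thursday.
The filler 'which report' is interpreted as the direct object of 'sell'. Wh-movement fronts it, leaving a gap right after 'sell':
Nobody could remember which report the architect would sell ___ to the contractor on Thursday.
'sell' is word 9.

9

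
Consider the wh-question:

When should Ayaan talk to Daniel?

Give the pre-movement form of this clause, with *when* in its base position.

Ayaan should talk to Daniel when.

The filler 'when' is interpreted as the temporal adjunct. It moves to the left edge, and the trace sits right after 'Daniel':
When should Ayaan talk to Daniel ___?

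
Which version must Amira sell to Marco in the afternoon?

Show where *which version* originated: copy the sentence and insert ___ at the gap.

Which version must Amira sell ___ to Marco in the afternoon?

In situ: Amira must sell which version to Marco in the afternoon.
'which version' is the direct object of 'sell'. The gap is right after 'sell'.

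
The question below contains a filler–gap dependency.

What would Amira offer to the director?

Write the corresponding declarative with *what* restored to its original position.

Amira would offer what to the director.

'what' functions as the direct object of 'offer'. Fronting leaves a gap immediately after 'offer':
What would Amira offer ___ to the director?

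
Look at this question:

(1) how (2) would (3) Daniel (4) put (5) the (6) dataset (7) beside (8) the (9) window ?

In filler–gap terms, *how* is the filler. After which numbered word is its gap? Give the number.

9

Pre-movement form: Daniel would put the dataset beside the window how.
'how' functions as the manner adjunct. Wh-movement fronts it, leaving a gap right after 'window':
How would Daniel put the dataset beside the window ___?
'window' is word 9.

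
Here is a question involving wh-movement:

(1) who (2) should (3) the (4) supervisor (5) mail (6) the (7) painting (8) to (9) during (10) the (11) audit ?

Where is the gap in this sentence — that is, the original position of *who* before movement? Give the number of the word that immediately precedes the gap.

Pre-movement form: The supervisor should mail the painting to who during the audit.
The filler 'who' is interpreted as the object of the preposition 'to' (recipient of 'mail'). Wh-movement fronts it, leaving a gap right after 'to':
Who should the supervisor mail the painting to ___ during the audit?
'to' is word 8.

8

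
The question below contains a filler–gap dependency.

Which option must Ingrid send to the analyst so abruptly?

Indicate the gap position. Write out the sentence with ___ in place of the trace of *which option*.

Which option must Ingrid send ___ to the analyst so abruptly?

In situ: Ingrid must send which option to the analyst so abruptly.
'which option' is the direct object of 'send'. The gap is right after 'send'.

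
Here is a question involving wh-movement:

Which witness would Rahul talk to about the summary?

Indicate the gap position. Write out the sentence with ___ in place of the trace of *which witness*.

Which witness would Rahul talk to ___ about the summary?

Pre-movement form: Rahul would talk to which witness about the summary.
'which witness' is the object of the preposition 'to'. The gap is right after 'to'.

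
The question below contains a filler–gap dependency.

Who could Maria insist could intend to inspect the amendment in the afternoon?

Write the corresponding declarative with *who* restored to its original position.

The filler 'who' is interpreted as the subject of the clause embedded under 'insist'. It moves to the left edge, and the trace sits right after 'insist':
Who could Maria insist ___ could intend to inspect the amendment in the afternoon?

Maria could insist who could intend to inspect the amendment in the afternoon.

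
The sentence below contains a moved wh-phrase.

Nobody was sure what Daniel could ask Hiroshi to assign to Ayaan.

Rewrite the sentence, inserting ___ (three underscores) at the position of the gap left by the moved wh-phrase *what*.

Nobody was sure what Daniel could ask Hiroshi to assign ___ to Ayaan.

Before movement: Daniel could ask Hiroshi to assign what to Ayaan.
'what' is the direct object of 'assign'. The gap is right after 'assign'.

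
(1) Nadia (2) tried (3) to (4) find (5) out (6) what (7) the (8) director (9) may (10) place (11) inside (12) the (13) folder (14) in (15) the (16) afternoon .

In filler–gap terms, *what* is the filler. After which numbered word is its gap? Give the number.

10

Pre-movement form: The director may place what inside the folder in the afternoon.
'what' is the direct object of 'place'. Wh-movement fronts it, leaving a gap right after 'place':
Nadia tried to find out what the director may place ___ inside the folder in the afternoon.
'place' is word 10.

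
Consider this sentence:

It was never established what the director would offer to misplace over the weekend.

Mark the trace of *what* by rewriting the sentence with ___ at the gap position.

Underlying clause: The director would offer to misplace what over the weekend.
The filler 'what' is interpreted as the direct object of 'misplace'. The gap is right after 'misplace'.

It was never established what the director would offer to misplace ___ over the weekend.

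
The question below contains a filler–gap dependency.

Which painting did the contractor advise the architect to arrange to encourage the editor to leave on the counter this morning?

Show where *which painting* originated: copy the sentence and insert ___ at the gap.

Underlying clause: The contractor did advise the architect to arrange to encourage the editor to leave which painting on the counter this morning.
The filler 'which painting' is interpreted as the direct object of 'leave'. The gap is right after 'leave'.

Which painting did the contractor advise the architect to arrange to encourage the editor to leave ___ on the counter this morning?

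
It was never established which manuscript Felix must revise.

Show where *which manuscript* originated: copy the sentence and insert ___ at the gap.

Pre-movement form: Felix must revise which manuscript.
'which manuscript' is the direct object of 'revise'. The gap is right after 'revise'.

It was never established which manuscript Felix must revise ___.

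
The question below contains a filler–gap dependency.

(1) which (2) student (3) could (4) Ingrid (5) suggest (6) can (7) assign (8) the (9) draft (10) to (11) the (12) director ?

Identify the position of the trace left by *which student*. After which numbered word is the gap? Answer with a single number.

Before movement: Ingrid could suggest which student can assign the draft to the director.
'which student' is the subject of the clause embedded under 'suggest'. Wh-movement fronts it, leaving a gap right after 'suggest':
Which student could Ingrid suggest ___ can assign the draft to the director?
'suggest' is word 5.

5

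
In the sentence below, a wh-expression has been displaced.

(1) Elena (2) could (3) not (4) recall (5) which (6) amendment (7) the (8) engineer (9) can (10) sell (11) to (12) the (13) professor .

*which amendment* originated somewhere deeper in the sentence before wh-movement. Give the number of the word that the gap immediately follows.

Underlying clause: The engineer can sell which amendment to the professor.
The filler 'which amendment' is interpreted as the direct object of 'sell'. Wh-movement fronts it, leaving a gap right after 'sell':
Elena could not recall which amendment the engineer can sell ___ to the professor.
'sell' is word 10.

10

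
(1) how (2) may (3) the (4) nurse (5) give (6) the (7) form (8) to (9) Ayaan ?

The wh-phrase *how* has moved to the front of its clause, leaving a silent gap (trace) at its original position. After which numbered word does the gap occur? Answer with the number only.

9

Before movement: The nurse may give the form to Ayaan how.
The filler 'how' is interpreted as the manner adjunct. Wh-movement fronts it, leaving a gap right after 'Ayaan':
How may the nurse give the form to Ayaan ___?
'Ayaan' is word 9.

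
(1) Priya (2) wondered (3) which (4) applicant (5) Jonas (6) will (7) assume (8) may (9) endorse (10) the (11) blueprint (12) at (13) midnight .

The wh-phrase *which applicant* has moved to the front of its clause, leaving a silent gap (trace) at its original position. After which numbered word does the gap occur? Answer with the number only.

7

Underlying clause: Jonas will assume which applicant may endorse the blueprint at midnight.
'which applicant' functions as the subject of the clause embedded under 'assume'. Fronting leaves a gap immediately after 'assume':
Priya wondered which applicant Jonas will assume ___ may endorse the blueprint at midnight.
'assume' is word 7.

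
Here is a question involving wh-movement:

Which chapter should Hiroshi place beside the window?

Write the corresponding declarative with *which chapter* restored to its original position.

Hiroshi should place which chapter beside the window.

The filler 'which chapter' is interpreted as the direct object of 'place'. Wh-movement fronts it, leaving a gap right after 'place':
Which chapter should Hiroshi place ___ beside the window?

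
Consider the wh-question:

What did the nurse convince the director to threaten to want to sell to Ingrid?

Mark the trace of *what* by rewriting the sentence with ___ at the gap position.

In situ: The nurse did convince the director to threaten to want to sell what to Ingrid.
'what' is the direct object of 'sell'. The gap is right after 'sell'.

What did the nurse convince the director to threaten to want to sell ___ to Ingrid?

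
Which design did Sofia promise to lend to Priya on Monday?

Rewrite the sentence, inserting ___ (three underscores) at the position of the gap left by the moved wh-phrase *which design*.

Which design did Sofia promise to lend ___ to Priya on Monday?

Underlying clause: Sofia did promise to lend which design to Priya on Monday.
'which design' functions as the direct object of 'lend'. The gap is right after 'lend'.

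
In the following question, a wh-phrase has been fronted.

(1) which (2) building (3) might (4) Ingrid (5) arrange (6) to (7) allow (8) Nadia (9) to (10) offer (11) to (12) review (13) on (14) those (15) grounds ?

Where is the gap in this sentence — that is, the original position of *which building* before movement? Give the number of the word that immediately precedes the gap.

12

Before movement: Ingrid might arrange to allow Nadia to offer to review which building on those grounds.
'which building' functions as the direct object of 'review'. It moves to the left edge, and the trace sits right after 'review':
Which building might Ingrid arrange to allow Nadia to offer to review ___ on those grounds?
'review' is word 12.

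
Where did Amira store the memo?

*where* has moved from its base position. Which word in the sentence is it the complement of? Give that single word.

Underlying clause: Amira did store the memo where.
'where' is the locative complement of 'store'. Fronting leaves a gap immediately after 'memo':
Where did Amira store the memo ___?

store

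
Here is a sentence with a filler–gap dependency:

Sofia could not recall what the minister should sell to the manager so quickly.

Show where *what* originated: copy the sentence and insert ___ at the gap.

Underlying clause: The minister should sell what to the manager so quickly.
'what' functions as the direct object of 'sell'. The gap is right after 'sell'.

Sofia could not recall what the minister should sell ___ to the manager so quickly.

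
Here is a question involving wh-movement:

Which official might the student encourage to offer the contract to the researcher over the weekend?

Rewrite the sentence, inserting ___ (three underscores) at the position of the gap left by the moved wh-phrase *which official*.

Which official might the student encourage ___ to offer the contract to the researcher over the weekend?

Pre-movement form: The student might encourage which official to offer the contract to the researcher over the weekend.
'which official' is the direct object of 'encourage'. The gap is right after 'encourage'.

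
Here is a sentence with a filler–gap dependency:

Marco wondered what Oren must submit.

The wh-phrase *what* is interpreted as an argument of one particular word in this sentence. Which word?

submit

In situ: Oren must submit what.
'what' is the direct object of 'submit'. Fronting leaves a gap immediately after 'submit':
Marco wondered what Oren must submit ___.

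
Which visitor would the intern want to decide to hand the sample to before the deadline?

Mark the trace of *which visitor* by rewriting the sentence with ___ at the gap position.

Before movement: The intern would want to decide to hand the sample to which visitor before the deadline.
'which visitor' functions as the object of the preposition 'to' (recipient of 'hand'). The gap is right after 'to'.

Which visitor would the intern want to decide to hand the sample to ___ before the deadline?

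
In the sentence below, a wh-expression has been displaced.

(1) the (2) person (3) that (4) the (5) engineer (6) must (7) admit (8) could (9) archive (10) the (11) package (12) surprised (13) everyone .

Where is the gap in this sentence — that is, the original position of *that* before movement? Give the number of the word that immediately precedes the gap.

The filler 'that' is interpreted as the subject of the clause embedded under 'admit'. Wh-movement fronts it, leaving a gap right after 'admit':
The person that the engineer must admit ___ could archive the package surprised everyone.
'admit' is word 7.

7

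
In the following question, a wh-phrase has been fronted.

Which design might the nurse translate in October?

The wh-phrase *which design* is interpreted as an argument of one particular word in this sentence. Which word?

translate

Before movement: The nurse might translate which design in October.
The filler 'which design' is interpreted as the direct object of 'translate'. Wh-movement fronts it, leaving a gap right after 'translate':
Which design might the nurse translate ___ in October?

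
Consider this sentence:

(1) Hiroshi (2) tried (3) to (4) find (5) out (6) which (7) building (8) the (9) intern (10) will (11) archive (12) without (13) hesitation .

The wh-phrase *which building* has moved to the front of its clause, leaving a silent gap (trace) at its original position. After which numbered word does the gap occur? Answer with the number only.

Before movement: The intern will archive which building without hesitation.
'which building' is the direct object of 'archive'. It moves to the left edge, and the trace sits right after 'archive':
Hiroshi tried to find out which building the intern will archive ___ without hesitation.
'archive' is word 11.

11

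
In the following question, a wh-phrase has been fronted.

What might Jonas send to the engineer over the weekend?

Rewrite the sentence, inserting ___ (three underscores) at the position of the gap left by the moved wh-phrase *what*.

What might Jonas send ___ to the engineer over the weekend?

Pre-movement form: Jonas might send what to the engineer over the weekend.
'what' is the direct object of 'send'. The gap is right after 'send'.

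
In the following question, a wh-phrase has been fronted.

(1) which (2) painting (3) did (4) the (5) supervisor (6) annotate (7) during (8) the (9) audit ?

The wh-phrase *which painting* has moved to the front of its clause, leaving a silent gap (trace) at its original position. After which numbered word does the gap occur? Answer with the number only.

6

In situ: The supervisor did annotate which painting during the audit.
'which painting' is the direct object of 'annotate'. It moves to the left edge, and the trace sits right after 'annotate':
Which painting did the supervisor annotate ___ during the audit?
'annotate' is word 6.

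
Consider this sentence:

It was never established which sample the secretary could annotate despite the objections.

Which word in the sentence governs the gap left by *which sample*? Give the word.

Pre-movement form: The secretary could annotate which sample despite the objections.
The filler 'which sample' is interpreted as the direct object of 'annotate'. It moves to the left edge, and the trace sits right after 'annotate':
It was never established which sample the secretary could annotate ___ despite the objections.

annotate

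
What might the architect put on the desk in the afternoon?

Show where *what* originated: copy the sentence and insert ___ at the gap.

What might the architect put ___ on the desk in the afternoon?

Pre-movement form: The architect might put what on the desk in the afternoon.
'what' functions as the direct object of 'put'. The gap is right after 'put'.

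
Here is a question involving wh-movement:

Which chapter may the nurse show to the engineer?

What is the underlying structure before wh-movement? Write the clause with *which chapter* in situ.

The nurse may show which chapter to the engineer.

The filler 'which chapter' is interpreted as the direct object of 'show'. Wh-movement fronts it, leaving a gap right after 'show':
Which chapter may the nurse show ___ to the engineer?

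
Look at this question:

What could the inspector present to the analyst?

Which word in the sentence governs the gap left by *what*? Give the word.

present

Underlying clause: The inspector could present what to the analyst.
The filler 'what' is interpreted as the direct object of 'present'. It moves to the left edge, and the trace sits right after 'present':
What could the inspector present ___ to the analyst?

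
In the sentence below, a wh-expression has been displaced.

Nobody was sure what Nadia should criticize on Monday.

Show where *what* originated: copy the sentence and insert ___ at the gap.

Pre-movement form: Nadia should criticize what on Monday.
The filler 'what' is interpreted as the direct object of 'criticize'. The gap is right after 'criticize'.

Nobody was sure what Nadia should criticize ___ on Monday.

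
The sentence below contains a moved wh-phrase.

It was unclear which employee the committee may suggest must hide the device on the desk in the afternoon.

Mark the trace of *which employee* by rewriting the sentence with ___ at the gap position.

It was unclear which employee the committee may suggest ___ must hide the device on the desk in the afternoon.

Underlying clause: The committee may suggest which employee must hide the device on the desk in the afternoon.
'which employee' functions as the subject of the clause embedded under 'suggest'. The gap is right after 'suggest'.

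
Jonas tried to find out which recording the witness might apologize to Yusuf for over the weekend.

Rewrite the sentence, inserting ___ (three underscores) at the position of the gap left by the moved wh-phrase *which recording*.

Jonas tried to find out which recording the witness might apologize to Yusuf for ___ over the weekend.

Pre-movement form: The witness might apologize to Yusuf for which recording over the weekend.
'which recording' functions as the object of the preposition 'for'. The gap is right after 'for'.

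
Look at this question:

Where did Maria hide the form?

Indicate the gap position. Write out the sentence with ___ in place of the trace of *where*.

Where did Maria hide the form ___?

Underlying clause: Maria did hide the form where.
'where' is the locative complement of 'hide'. The gap is right after 'form'.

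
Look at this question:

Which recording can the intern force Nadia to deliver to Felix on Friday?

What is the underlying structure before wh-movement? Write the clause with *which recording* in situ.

The intern can force Nadia to deliver which recording to Felix on Friday.

The filler 'which recording' is interpreted as the direct object of 'deliver'. It moves to the left edge, and the trace sits right after 'deliver':
Which recording can the intern force Nadia to deliver ___ to Felix on Friday?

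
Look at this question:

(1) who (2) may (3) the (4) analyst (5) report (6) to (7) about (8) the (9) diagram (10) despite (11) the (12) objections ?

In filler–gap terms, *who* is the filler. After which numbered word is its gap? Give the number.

6

Before movement: The analyst may report to who about the diagram despite the objections.
'who' functions as the object of the preposition 'to'. Fronting leaves a gap immediately after 'to':
Who may the analyst report to ___ about the diagram despite the objections?
'to' is word 6.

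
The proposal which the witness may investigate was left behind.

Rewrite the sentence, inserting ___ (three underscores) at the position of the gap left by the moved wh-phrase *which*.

'which' functions as the direct object of 'investigate'. The gap is right after 'investigate'.

The proposal which the witness may investigate ___ was left behind.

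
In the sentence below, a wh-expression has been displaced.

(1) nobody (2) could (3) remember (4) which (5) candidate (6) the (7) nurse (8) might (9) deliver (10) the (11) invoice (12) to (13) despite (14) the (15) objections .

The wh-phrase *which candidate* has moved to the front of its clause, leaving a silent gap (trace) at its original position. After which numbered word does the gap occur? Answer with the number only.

12

Underlying clause: The nurse might deliver the invoice to which candidate despite the objections.
The filler 'which candidate' is interpreted as the object of the preposition 'to' (recipient of 'deliver'). Wh-movement fronts it, leaving a gap right after 'to':
Nobody could remember which candidate the nurse might deliver the invoice to ___ despite the objections.
'to' is word 12.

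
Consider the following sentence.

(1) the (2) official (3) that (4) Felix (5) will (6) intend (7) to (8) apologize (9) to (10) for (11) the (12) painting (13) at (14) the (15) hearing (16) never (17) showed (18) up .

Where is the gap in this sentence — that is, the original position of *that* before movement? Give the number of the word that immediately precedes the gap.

The filler 'that' is interpreted as the object of the preposition 'to'. Wh-movement fronts it, leaving a gap right after 'to':
The official that Felix will intend to apologize to ___ for the painting at the hearing never showed up.
'to' is word 9.

9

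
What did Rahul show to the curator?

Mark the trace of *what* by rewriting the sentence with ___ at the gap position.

What did Rahul show ___ to the curator?

In situ: Rahul did show what to the curator.
The filler 'what' is interpreted as the direct object of 'show'. The gap is right after 'show'.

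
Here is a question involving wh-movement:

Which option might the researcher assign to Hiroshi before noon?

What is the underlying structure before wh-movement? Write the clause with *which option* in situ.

The researcher might assign which option to Hiroshi before noon.

'which option' functions as the direct object of 'assign'. Fronting leaves a gap immediately after 'assign':
Which option might the researcher assign ___ to Hiroshi before noon?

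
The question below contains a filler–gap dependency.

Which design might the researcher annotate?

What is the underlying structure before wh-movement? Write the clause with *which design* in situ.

'which design' functions as the direct object of 'annotate'. Wh-movement fronts it, leaving a gap right after 'annotate':
Which design might the researcher annotate ___?

The researcher might annotate which design.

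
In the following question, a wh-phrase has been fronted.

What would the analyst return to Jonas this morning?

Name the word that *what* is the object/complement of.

Before movement: The analyst would return what to Jonas this morning.
'what' functions as the direct object of 'return'. Fronting leaves a gap immediately after 'return':
What would the analyst return ___ to Jonas this morning?

return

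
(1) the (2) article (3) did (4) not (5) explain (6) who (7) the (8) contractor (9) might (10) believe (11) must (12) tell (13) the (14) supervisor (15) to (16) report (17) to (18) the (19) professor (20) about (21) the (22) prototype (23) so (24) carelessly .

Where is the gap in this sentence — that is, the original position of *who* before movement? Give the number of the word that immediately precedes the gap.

10

In situ: The contractor might believe who must tell the supervisor to report to the professor about the prototype so carelessly.
'who' functions as the subject of the clause embedded under 'believe'. It moves to the left edge, and the trace sits right after 'believe':
The article did not explain who the contractor might believe ___ must tell the supervisor to report to the professor about the prototype so carelessly.
'believe' is word 10.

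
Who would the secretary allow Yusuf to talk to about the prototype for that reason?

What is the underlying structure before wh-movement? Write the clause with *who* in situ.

'who' is the object of the preposition 'to'. Fronting leaves a gap immediately after 'to':
Who would the secretary allow Yusuf to talk to ___ about the prototype for that reason?

The secretary would allow Yusuf to talk to who about the prototype for that reason.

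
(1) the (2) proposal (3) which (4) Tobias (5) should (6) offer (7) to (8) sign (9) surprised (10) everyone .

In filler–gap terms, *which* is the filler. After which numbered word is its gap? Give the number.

'which' is the direct object of 'sign'. It moves to the left edge, and the trace sits right after 'sign':
The proposal which Tobias should offer to sign ___ surprised everyone.
'sign' is word 8.

8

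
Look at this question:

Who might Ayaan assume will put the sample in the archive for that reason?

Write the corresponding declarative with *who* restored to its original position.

Ayaan might assume who will put the sample in the archive for that reason.

The filler 'who' is interpreted as the subject of the clause embedded under 'assume'. Fronting leaves a gap immediately after 'assume':
Who might Ayaan assume ___ will put the sample in the archive for that reason?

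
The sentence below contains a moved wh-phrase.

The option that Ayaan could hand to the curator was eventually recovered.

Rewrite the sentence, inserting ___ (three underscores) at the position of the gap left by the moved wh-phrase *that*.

The filler 'that' is interpreted as the direct object of 'hand'. The gap is right after 'hand'.

The option that Ayaan could hand ___ to the curator was eventually recovered.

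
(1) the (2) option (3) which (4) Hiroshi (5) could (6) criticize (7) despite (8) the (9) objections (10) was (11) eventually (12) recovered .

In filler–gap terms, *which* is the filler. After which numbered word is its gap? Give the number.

'which' functions as the direct object of 'criticize'. Wh-movement fronts it, leaving a gap right after 'criticize':
The option which Hiroshi could criticize ___ despite the objections was eventually recovered.
'criticize' is word 6.

6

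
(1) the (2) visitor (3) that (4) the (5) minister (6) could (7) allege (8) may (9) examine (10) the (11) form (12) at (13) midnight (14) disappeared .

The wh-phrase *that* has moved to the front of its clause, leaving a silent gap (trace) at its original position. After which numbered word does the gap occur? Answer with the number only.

7

'that' functions as the subject of the clause embedded under 'allege'. Fronting leaves a gap immediately after 'allege':
The visitor that the minister could allege ___ may examine the form at midnight disappeared.
'allege' is word 7.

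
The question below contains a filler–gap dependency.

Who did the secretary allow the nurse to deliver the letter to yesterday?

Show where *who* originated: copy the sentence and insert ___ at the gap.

In situ: The secretary did allow the nurse to deliver the letter to who yesterday.
'who' functions as the object of the preposition 'to' (recipient of 'deliver'). The gap is right after 'to'.

Who did the secretary allow the nurse to deliver the letter to ___ yesterday?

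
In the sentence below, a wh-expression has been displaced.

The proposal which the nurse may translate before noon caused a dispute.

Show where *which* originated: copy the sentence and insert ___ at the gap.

The filler 'which' is interpreted as the direct object of 'translate'. The gap is right after 'translate'.

The proposal which the nurse may translate ___ before noon caused a dispute.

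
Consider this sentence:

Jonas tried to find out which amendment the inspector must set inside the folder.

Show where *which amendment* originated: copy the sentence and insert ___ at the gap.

Before movement: The inspector must set which amendment inside the folder.
The filler 'which amendment' is interpreted as the direct object of 'set'. The gap is right after 'set'.

Jonas tried to find out which amendment the inspector must set ___ inside the folder.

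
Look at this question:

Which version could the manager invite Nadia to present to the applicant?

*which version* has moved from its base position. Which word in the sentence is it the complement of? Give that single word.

Pre-movement form: The manager could invite Nadia to present which version to the applicant.
The filler 'which version' is interpreted as the direct object of 'present'. It moves to the left edge, and the trace sits right after 'present':
Which version could the manager invite Nadia to present ___ to the applicant?

present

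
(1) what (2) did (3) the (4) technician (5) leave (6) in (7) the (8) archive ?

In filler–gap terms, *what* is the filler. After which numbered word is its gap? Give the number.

Pre-movement form: The technician did leave what in the archive.
'what' functions as the direct object of 'leave'. Wh-movement fronts it, leaving a gap right after 'leave':
What did the technician leave ___ in the archive?
'leave' is word 5.

5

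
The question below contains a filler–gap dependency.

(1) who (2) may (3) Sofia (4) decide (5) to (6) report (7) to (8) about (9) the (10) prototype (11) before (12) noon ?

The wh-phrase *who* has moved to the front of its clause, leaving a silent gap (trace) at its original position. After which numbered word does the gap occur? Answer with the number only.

7

Pre-movement form: Sofia may decide to report to who about the prototype before noon.
'who' is the object of the preposition 'to'. Wh-movement fronts it, leaving a gap right after 'to':
Who may Sofia decide to report to ___ about the prototype before noon?
'to' is word 7.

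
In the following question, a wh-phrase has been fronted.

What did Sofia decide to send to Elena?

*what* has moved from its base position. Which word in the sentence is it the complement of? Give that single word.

send

Before movement: Sofia did decide to send what to Elena.
The filler 'what' is interpreted as the direct object of 'send'. Wh-movement fronts it, leaving a gap right after 'send':
What did Sofia decide to send ___ to Elena?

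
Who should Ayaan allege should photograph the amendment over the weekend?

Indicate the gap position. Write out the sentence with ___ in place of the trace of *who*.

Who should Ayaan allege ___ should photograph the amendment over the weekend?

Pre-movement form: Ayaan should allege who should photograph the amendment over the weekend.
'who' functions as the subject of the clause embedded under 'allege'. The gap is right after 'allege'.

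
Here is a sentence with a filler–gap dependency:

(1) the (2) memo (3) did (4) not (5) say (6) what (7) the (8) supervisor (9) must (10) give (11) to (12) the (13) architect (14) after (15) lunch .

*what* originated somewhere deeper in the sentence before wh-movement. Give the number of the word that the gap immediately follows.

Before movement: The supervisor must give what to the architect after lunch.
'what' is the direct object of 'give'. Wh-movement fronts it, leaving a gap right after 'give':
The memo did not say what the supervisor must give ___ to the architect after lunch.
'give' is word 10.

10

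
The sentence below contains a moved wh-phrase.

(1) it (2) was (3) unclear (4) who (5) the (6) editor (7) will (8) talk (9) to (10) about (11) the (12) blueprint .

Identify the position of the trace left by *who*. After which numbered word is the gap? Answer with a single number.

9

Before movement: The editor will talk to who about the blueprint.
'who' functions as the object of the preposition 'to'. Wh-movement fronts it, leaving a gap right after 'to':
It was unclear who the editor will talk to ___ about the blueprint.
'to' is word 9.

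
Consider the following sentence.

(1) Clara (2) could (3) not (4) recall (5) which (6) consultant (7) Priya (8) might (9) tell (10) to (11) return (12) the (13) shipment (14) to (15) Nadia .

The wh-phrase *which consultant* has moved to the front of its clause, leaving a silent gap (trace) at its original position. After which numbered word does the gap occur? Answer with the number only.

In situ: Priya might tell which consultant to return the shipment to Nadia.
'which consultant' is the direct object of 'tell'. Wh-movement fronts it, leaving a gap right after 'tell':
Clara could not recall which consultant Priya might tell ___ to return the shipment to Nadia.
'tell' is word 9.

9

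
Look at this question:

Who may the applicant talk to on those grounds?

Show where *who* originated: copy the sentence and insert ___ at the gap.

Before movement: The applicant may talk to who on those grounds.
'who' is the object of the preposition 'to'. The gap is right after 'to'.

Who may the applicant talk to ___ on those grounds?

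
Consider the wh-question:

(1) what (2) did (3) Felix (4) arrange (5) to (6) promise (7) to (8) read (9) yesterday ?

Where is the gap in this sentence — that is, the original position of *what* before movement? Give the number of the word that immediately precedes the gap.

Pre-movement form: Felix did arrange to promise to read what yesterday.
'what' is the direct object of 'read'. It moves to the left edge, and the trace sits right after 'read':
What did Felix arrange to promise to read ___ yesterday?
'read' is word 8.

8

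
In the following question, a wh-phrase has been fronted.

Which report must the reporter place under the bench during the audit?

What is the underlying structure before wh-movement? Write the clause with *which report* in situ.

The reporter must place which report under the bench during the audit.

'which report' functions as the direct object of 'place'. Fronting leaves a gap immediately after 'place':
Which report must the reporter place ___ under the bench during the audit?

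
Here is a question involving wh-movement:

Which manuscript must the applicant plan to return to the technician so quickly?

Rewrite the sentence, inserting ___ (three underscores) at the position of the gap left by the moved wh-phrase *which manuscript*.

Which manuscript must the applicant plan to return ___ to the technician so quickly?

In situ: The applicant must plan to return which manuscript to the technician so quickly.
The filler 'which manuscript' is interpreted as the direct object of 'return'. The gap is right after 'return'.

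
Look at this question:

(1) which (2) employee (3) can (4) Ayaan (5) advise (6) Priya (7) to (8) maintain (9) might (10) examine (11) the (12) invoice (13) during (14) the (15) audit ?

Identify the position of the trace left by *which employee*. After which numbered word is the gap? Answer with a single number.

8

In situ: Ayaan can advise Priya to maintain which employee might examine the invoice during the audit.
The filler 'which employee' is interpreted as the subject of the clause embedded under 'maintain'. Wh-movement fronts it, leaving a gap right after 'maintain':
Which employee can Ayaan advise Priya to maintain ___ might examine the invoice during the audit?
'maintain' is word 8.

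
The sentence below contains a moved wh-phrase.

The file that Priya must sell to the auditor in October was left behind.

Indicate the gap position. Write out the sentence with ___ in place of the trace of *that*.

The filler 'that' is interpreted as the direct object of 'sell'. The gap is right after 'sell'.

The file that Priya must sell ___ to the auditor in October was left behind.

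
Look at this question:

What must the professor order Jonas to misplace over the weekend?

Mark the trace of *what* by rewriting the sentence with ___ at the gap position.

Underlying clause: The professor must order Jonas to misplace what over the weekend.
'what' functions as the direct object of 'misplace'. The gap is right after 'misplace'.

What must the professor order Jonas to misplace ___ over the weekend?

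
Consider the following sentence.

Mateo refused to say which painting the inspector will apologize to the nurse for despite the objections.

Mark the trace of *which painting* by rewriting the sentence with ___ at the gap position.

Mateo refused to say which painting the inspector will apologize to the nurse for ___ despite the objections.

Before movement: The inspector will apologize to the nurse for which painting despite the objections.
'which painting' is the object of the preposition 'for'. The gap is right after 'for'.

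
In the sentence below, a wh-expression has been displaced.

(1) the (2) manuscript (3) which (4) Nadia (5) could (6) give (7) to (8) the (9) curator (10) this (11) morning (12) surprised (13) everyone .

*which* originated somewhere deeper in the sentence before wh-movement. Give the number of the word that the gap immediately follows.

'which' is the direct object of 'give'. It moves to the left edge, and the trace sits right after 'give':
The manuscript which Nadia could give ___ to the curator this morning surprised everyone.
'give' is word 6.

6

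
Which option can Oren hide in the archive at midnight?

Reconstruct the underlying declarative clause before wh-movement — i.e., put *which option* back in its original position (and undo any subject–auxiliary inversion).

The filler 'which option' is interpreted as the direct object of 'hide'. Fronting leaves a gap immediately after 'hide':
Which option can Oren hide ___ in the archive at midnight?

Oren can hide which option in the archive at midnight.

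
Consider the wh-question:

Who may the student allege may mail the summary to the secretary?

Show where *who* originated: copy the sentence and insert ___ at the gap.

Who may the student allege ___ may mail the summary to the secretary?

Underlying clause: The student may allege who may mail the summary to the secretary.
'who' is the subject of the clause embedded under 'allege'. The gap is right after 'allege'.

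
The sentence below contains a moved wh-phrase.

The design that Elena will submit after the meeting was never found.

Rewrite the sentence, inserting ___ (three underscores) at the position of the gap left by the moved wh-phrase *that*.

'that' functions as the direct object of 'submit'. The gap is right after 'submit'.

The design that Elena will submit ___ after the meeting was never found.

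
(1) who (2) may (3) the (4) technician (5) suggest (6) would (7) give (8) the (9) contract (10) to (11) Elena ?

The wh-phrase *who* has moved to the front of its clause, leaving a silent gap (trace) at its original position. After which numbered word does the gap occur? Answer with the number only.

5

Before movement: The technician may suggest who would give the contract to Elena.
'who' is the subject of the clause embedded under 'suggest'. Fronting leaves a gap immediately after 'suggest':
Who may the technician suggest ___ would give the contract to Elena?
'suggest' is word 5.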